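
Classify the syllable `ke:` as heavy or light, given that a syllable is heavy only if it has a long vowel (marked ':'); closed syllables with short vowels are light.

heavy

`ke:`: long vowel, open (no coda). Long vowel → heavy.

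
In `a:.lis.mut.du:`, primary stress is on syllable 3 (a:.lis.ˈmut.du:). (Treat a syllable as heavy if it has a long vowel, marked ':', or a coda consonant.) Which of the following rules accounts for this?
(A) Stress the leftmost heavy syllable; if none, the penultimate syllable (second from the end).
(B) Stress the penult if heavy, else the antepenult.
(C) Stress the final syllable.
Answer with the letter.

B

Rule A → syllable 1 (observed: 3).
Rule B → syllable 3 ✓.
Rule C → syllable 4 (observed: 3).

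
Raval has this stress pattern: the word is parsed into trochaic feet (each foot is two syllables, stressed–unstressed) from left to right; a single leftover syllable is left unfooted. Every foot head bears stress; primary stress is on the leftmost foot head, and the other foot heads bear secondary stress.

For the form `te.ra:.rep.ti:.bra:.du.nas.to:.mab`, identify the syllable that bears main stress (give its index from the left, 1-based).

Parse left to right into trochaic (ˈσσ) feet: (ˈte.ra:) (ˈrep.ti:) (ˈbra:.du) (ˈnas.to:) mab. Syllable 9 is left unfooted.
Foot heads (stressed positions): 1, 3, 5, 7.
End Rule Leftmost: primary stress on the leftmost head = syllable 1.
Primary stress: syllable 1 → ˈte.ra:.rep.ti:.bra:.du.nas.to:.mab.

1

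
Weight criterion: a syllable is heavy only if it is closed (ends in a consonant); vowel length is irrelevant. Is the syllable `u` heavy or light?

light

`u`: short vowel, open (no coda). Open (no coda) → light.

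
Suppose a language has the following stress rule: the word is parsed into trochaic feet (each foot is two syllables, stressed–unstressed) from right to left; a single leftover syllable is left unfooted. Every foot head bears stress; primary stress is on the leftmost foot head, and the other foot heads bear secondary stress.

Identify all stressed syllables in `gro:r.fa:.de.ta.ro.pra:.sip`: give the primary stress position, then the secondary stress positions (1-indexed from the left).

Parse right to left into trochaic (ˈσσ) feet: gro:r (ˈfa:.de) (ˈta.ro) (ˈpra:.sip). Syllable 1 is left unfooted.
Foot heads (stressed positions): 2, 4, 6.
End Rule Leftmost: primary stress on the leftmost head = syllable 2.
Secondary stress on 4, 6: gro:r.ˈfa:.de.ˌta.ro.ˌpra:.sip.

primary 2, secondary 4, 6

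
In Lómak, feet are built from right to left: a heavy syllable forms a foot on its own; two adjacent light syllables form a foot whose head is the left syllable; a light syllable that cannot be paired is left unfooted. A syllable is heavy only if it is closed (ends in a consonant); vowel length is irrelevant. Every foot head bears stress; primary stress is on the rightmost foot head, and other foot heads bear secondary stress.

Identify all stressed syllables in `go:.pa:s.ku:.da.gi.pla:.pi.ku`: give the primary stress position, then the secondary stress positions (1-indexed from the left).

primary 7, secondary 2, 3, 5

Weights: 1 go: L, 2 pa:s H, 3 ku: L, 4 da L, 5 gi L, 6 pla: L, 7 pi L, 8 ku L.
Parse right to left (heavy = foot alone; LL = one foot; stranded L unfooted): go: (ˈpa:s) (ˈku:.da) (ˈgi.pla:) (ˈpi.ku).
Foot heads: 2, 3, 5, 7.
Primary stress on the rightmost head = syllable 7.
Secondary stress on 2, 3, 5: go:.ˌpa:s.ˌku:.da.ˌgi.pla:.ˈpi.ku.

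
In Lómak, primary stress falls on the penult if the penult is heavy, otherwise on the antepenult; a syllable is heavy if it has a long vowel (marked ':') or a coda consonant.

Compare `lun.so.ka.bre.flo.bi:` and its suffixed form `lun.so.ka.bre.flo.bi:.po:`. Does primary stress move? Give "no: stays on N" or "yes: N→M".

Base `lun.so.ka.bre.flo.bi:` (6 syllables):
  Weights: 4 bre L, 5 flo L, 6 bi: H.
  The penult (syllable 5, flo) is light, so stress falls on the antepenult (syllable 4, bre).
  → primary stress on syllable 4.
Suffixed `lun.so.ka.bre.flo.bi:.po:` (7 syllables):
  Weights: 5 flo L, 6 bi: H, 7 po: H.
  The penult (syllable 6, bi:) is heavy, so it takes stress.
  → primary stress on syllable 6.

yes: 4→6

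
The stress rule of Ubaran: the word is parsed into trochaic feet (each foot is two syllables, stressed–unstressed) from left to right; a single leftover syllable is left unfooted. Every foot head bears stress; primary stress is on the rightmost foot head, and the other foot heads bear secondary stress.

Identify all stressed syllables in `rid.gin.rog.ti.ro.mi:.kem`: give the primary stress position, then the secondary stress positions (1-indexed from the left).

primary 5, secondary 1, 3

Parse left to right into trochaic (ˈσσ) feet: (ˈrid.gin) (ˈrog.ti) (ˈro.mi:) kem. Syllable 7 is left unfooted.
Foot heads (stressed positions): 1, 3, 5.
End Rule Rightmost: primary stress on the rightmost head = syllable 5.
Secondary stress on 1, 3: ˌrid.gin.ˌrog.ti.ˈro.mi:.kem.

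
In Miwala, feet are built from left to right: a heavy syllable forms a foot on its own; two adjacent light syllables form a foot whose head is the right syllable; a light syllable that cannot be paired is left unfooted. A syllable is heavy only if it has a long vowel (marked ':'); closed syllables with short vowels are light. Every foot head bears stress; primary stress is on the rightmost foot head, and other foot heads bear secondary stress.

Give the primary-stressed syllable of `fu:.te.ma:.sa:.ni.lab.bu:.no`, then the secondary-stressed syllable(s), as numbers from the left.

primary 7, secondary 1, 3, 4, 6

Weights: 1 fu: H, 2 te L, 3 ma: H, 4 sa: H, 5 ni L, 6 lab L, 7 bu: H, 8 no L.
Parse left to right (heavy = foot alone; LL = one foot; stranded L unfooted): (ˈfu:) te (ˈma:) (ˈsa:) (ni.ˈlab) (ˈbu:) no.
Foot heads: 1, 3, 4, 6, 7.
Primary stress on the rightmost head = syllable 7.
Secondary stress on 1, 3, 4, 6: ˌfu:.te.ˌma:.ˌsa:.ni.ˌlab.ˈbu:.no.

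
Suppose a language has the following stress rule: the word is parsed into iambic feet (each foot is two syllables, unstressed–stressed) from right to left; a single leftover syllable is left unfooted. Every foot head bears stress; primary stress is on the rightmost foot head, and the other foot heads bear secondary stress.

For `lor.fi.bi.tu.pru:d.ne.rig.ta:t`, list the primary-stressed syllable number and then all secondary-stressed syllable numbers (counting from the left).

primary 8, secondary 2, 4, 6

Parse right to left into iambic (σˈσ) feet: (lor.ˈfi) (bi.ˈtu) (pru:d.ˈne) (rig.ˈta:t).
Foot heads (stressed positions): 2, 4, 6, 8.
End Rule Rightmost: primary stress on the rightmost head = syllable 8.
Secondary stress on 2, 4, 6: lor.ˌfi.bi.ˌtu.pru:d.ˌne.rig.ˈta:t.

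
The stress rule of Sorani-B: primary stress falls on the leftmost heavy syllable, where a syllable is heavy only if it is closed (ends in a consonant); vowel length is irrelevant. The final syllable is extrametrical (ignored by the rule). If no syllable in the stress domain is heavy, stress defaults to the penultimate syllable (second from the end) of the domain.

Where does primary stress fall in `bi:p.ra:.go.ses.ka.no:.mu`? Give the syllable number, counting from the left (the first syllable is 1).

The final syllable (7, mu) is extrametrical; the stress domain is syllables 1–6.
Weights: 1 bi:p H, 2 ra: L, 3 go L, 4 ses H, 5 ka L, 6 no: L.
Heavy syllables in the domain: 1, 4. The leftmost is syllable 1 (bi:p).
Primary stress: syllable 1 → ˈbi:p.ra:.go.ses.ka.no:.mu.

1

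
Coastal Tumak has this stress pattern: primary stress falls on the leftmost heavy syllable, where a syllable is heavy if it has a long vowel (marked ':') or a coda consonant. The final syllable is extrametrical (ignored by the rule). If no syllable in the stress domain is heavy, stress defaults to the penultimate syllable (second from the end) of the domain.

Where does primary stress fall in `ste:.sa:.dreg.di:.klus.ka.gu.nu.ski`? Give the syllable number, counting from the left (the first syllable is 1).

The final syllable (9, ski) is extrametrical; the stress domain is syllables 1–8.
Weights: 1 ste: H, 2 sa: H, 3 dreg H, 4 di: H, 5 klus H, 6 ka L, 7 gu L, 8 nu L.
Heavy syllables in the domain: 1, 2, 3, 4, 5. The leftmost is syllable 1 (ste:).
Primary stress: syllable 1 → ˈste:.sa:.dreg.di:.klus.ka.gu.nu.ski.

1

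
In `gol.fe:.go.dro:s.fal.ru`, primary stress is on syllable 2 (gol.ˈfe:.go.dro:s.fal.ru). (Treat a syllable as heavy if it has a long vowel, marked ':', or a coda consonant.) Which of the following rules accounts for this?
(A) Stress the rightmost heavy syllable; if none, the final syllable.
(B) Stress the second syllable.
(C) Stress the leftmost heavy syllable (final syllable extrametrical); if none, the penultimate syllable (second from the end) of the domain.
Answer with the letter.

B

Rule A → syllable 5 (observed: 2).
Rule B → syllable 2 ✓.
Rule C → syllable 1 (observed: 2).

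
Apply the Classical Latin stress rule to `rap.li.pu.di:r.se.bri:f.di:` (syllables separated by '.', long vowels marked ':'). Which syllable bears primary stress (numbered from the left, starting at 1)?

6

Classical Latin: stress the penult if heavy (long vowel or closed), else the antepenult.
Weights: 5 se L, 6 bri:f H, 7 di: H.
The penult (syllable 6, bri:f) is heavy, so it takes stress.
Stress on syllable 6: rap.li.pu.di:r.se.ˈbri:f.di:.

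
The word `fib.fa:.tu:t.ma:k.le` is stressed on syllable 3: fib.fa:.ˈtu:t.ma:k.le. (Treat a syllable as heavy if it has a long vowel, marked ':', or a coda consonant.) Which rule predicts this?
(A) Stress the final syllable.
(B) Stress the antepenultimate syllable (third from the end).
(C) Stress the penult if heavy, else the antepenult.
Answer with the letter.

Rule A → syllable 5 (observed: 3).
Rule B → syllable 3 ✓.
Rule C → syllable 4 (observed: 3).

B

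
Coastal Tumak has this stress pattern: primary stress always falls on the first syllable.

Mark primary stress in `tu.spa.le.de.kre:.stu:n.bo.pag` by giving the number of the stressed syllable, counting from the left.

1

The word has 8 syllables; the first syllable is syllable 1 (tu).
Primary stress: syllable 1 → ˈtu.spa.le.de.kre:.stu:n.bo.pag.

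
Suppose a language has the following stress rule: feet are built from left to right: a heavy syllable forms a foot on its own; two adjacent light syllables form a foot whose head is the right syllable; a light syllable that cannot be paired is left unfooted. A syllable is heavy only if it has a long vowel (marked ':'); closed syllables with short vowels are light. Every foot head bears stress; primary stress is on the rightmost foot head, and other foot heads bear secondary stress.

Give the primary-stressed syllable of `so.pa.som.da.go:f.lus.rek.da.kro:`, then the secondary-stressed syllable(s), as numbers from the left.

Weights: 1 so L, 2 pa L, 3 som L, 4 da L, 5 go:f H, 6 lus L, 7 rek L, 8 da L, 9 kro: H.
Parse left to right (heavy = foot alone; LL = one foot; stranded L unfooted): (so.ˈpa) (som.ˈda) (ˈgo:f) (lus.ˈrek) da (ˈkro:).
Foot heads: 2, 4, 5, 7, 9.
Primary stress on the rightmost head = syllable 9.
Secondary stress on 2, 4, 5, 7: so.ˌpa.som.ˌda.ˌgo:f.lus.ˌrek.da.ˈkro:.

primary 9, secondary 2, 4, 5, 7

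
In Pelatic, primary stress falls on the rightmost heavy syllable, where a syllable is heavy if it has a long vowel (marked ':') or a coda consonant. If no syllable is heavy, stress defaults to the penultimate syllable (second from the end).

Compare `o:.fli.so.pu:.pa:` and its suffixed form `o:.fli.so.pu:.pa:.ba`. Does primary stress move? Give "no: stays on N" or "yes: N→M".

no: stays on 5

Base `o:.fli.so.pu:.pa:` (5 syllables):
  Weights: 1 o: H, 2 fli L, 3 so L, 4 pu: H, 5 pa: H.
  Heavy syllables in the domain: 1, 4, 5. The rightmost is syllable 5 (pa:).
  → primary stress on syllable 5.
Suffixed `o:.fli.so.pu:.pa:.ba` (6 syllables):
  Weights: 1 o: H, 2 fli L, 3 so L, 4 pu: H, 5 pa: H, 6 ba L.
  Heavy syllables in the domain: 1, 4, 5. The rightmost is syllable 5 (pa:).
  → primary stress on syllable 5.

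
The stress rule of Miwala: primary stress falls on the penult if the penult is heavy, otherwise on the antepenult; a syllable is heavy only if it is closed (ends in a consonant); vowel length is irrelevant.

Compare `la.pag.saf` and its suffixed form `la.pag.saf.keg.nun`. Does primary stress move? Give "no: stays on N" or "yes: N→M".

Base `la.pag.saf` (3 syllables):
  Weights: 1 la L, 2 pag H, 3 saf H.
  The penult (syllable 2, pag) is heavy, so it takes stress.
  → primary stress on syllable 2.
Suffixed `la.pag.saf.keg.nun` (5 syllables):
  Weights: 3 saf H, 4 keg H, 5 nun H.
  The penult (syllable 4, keg) is heavy, so it takes stress.
  → primary stress on syllable 4.

yes: 2→4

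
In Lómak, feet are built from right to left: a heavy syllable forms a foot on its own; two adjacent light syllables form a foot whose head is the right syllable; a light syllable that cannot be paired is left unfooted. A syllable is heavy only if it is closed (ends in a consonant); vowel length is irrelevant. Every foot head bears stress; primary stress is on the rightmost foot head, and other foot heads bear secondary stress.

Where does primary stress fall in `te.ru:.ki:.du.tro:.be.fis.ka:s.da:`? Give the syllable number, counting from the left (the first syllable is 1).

Weights: 1 te L, 2 ru: L, 3 ki: L, 4 du L, 5 tro: L, 6 be L, 7 fis H, 8 ka:s H, 9 da: L.
Parse right to left (heavy = foot alone; LL = one foot; stranded L unfooted): (te.ˈru:) (ki:.ˈdu) (tro:.ˈbe) (ˈfis) (ˈka:s) da:.
Foot heads: 2, 4, 6, 7, 8.
Primary stress on the rightmost head = syllable 8.
Primary stress: syllable 8 → te.ru:.ki:.du.tro:.be.fis.ˈka:s.da:.

8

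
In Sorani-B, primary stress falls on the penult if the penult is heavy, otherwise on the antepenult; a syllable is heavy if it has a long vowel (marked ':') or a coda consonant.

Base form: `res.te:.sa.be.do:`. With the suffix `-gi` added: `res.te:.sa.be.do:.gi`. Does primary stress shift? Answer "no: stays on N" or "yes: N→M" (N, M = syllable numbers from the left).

Base `res.te:.sa.be.do:` (5 syllables):
  Weights: 3 sa L, 4 be L, 5 do: H.
  The penult (syllable 4, be) is light, so stress falls on the antepenult (syllable 3, sa).
  → primary stress on syllable 3.
Suffixed `res.te:.sa.be.do:.gi` (6 syllables):
  Weights: 4 be L, 5 do: H, 6 gi L.
  The penult (syllable 5, do:) is heavy, so it takes stress.
  → primary stress on syllable 5.

yes: 3→5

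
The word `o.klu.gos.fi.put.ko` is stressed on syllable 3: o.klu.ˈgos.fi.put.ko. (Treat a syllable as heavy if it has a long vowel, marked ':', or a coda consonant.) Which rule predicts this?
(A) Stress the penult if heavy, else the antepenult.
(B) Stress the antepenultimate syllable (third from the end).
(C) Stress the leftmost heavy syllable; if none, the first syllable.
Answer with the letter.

C

Rule A → syllable 5 (observed: 3).
Rule B → syllable 4 (observed: 3).
Rule C → syllable 3 ✓.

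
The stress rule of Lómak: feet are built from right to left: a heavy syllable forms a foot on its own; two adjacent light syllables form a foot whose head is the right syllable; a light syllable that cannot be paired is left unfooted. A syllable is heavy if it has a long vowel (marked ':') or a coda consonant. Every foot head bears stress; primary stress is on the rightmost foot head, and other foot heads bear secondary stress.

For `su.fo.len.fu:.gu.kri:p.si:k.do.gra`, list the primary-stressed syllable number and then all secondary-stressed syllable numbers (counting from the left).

primary 9, secondary 2, 3, 4, 6, 7

Weights: 1 su L, 2 fo L, 3 len H, 4 fu: H, 5 gu L, 6 kri:p H, 7 si:k H, 8 do L, 9 gra L.
Parse right to left (heavy = foot alone; LL = one foot; stranded L unfooted): (su.ˈfo) (ˈlen) (ˈfu:) gu (ˈkri:p) (ˈsi:k) (do.ˈgra).
Foot heads: 2, 3, 4, 6, 7, 9.
Primary stress on the rightmost head = syllable 9.
Secondary stress on 2, 3, 4, 6, 7: su.ˌfo.ˌlen.ˌfu:.gu.ˌkri:p.ˌsi:k.do.ˈgra.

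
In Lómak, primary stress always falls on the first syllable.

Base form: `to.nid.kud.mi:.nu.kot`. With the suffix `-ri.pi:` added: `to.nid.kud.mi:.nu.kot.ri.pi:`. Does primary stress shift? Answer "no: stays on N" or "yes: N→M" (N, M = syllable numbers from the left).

Base `to.nid.kud.mi:.nu.kot` (6 syllables):
  The word has 6 syllables; the first syllable is syllable 1 (to).
  → primary stress on syllable 1.
Suffixed `to.nid.kud.mi:.nu.kot.ri.pi:` (8 syllables):
  The word has 8 syllables; the first syllable is syllable 1 (to).
  → primary stress on syllable 1.

no: stays on 1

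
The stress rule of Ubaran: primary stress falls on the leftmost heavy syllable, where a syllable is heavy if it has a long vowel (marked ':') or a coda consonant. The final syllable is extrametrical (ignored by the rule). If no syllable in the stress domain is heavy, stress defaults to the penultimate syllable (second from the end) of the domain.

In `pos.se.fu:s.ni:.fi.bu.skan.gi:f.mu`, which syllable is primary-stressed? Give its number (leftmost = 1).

The final syllable (9, mu) is extrametrical; the stress domain is syllables 1–8.
Weights: 1 pos H, 2 se L, 3 fu:s H, 4 ni: H, 5 fi L, 6 bu L, 7 skan H, 8 gi:f H.
Heavy syllables in the domain: 1, 3, 4, 7, 8. The leftmost is syllable 1 (pos).
Primary stress: syllable 1 → ˈpos.se.fu:s.ni:.fi.bu.skan.gi:f.mu.

1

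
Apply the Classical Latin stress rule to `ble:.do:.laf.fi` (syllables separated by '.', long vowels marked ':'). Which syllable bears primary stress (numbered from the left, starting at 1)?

3

Classical Latin: stress the penult if heavy (long vowel or closed), else the antepenult.
Weights: 2 do: H, 3 laf H, 4 fi L.
The penult (syllable 3, laf) is heavy, so it takes stress.
Stress on syllable 3: ble:.do:.ˈlaf.fi.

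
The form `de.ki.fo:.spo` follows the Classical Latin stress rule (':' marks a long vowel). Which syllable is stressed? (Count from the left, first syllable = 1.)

Classical Latin: stress the penult if heavy (long vowel or closed), else the antepenult.
Weights: 2 ki L, 3 fo: H, 4 spo L.
The penult (syllable 3, fo:) is heavy, so it takes stress.
Stress on syllable 3: de.ki.ˈfo:.spo.

3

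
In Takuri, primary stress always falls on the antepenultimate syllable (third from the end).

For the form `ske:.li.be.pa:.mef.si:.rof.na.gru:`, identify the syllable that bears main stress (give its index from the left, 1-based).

7

The word has 9 syllables; the antepenultimate syllable (third from the end) is syllable 7 (rof).
Primary stress: syllable 7 → ske:.li.be.pa:.mef.si:.ˈrof.na.gru:.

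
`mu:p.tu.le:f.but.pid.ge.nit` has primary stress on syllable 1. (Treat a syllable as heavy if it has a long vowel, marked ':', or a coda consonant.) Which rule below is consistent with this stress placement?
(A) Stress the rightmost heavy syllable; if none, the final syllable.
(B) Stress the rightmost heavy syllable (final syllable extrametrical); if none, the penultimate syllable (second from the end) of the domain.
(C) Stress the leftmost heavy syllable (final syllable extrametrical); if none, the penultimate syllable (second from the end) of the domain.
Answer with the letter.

Rule A → syllable 7 (observed: 1).
Rule B → syllable 5 (observed: 1).
Rule C → syllable 1 ✓.

C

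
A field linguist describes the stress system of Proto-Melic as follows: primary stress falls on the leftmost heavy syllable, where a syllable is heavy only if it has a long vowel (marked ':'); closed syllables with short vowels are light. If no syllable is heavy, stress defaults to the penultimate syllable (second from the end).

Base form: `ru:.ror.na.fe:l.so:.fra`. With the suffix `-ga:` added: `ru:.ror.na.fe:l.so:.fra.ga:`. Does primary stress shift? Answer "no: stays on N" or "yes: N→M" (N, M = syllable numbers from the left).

Base `ru:.ror.na.fe:l.so:.fra` (6 syllables):
  Weights: 1 ru: H, 2 ror L, 3 na L, 4 fe:l H, 5 so: H, 6 fra L.
  Heavy syllables in the domain: 1, 4, 5. The leftmost is syllable 1 (ru:).
  → primary stress on syllable 1.
Suffixed `ru:.ror.na.fe:l.so:.fra.ga:` (7 syllables):
  Weights: 1 ru: H, 2 ror L, 3 na L, 4 fe:l H, 5 so: H, 6 fra L, 7 ga: H.
  Heavy syllables in the domain: 1, 4, 5, 7. The leftmost is syllable 1 (ru:).
  → primary stress on syllable 1.

no: stays on 1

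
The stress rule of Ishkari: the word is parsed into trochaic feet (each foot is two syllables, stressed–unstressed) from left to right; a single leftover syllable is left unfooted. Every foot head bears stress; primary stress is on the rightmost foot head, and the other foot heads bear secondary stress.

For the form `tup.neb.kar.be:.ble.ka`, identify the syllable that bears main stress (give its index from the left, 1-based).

Parse left to right into trochaic (ˈσσ) feet: (ˈtup.neb) (ˈkar.be:) (ˈble.ka).
Foot heads (stressed positions): 1, 3, 5.
End Rule Rightmost: primary stress on the rightmost head = syllable 5.
Primary stress: syllable 5 → tup.neb.kar.be:.ˈble.ka.

5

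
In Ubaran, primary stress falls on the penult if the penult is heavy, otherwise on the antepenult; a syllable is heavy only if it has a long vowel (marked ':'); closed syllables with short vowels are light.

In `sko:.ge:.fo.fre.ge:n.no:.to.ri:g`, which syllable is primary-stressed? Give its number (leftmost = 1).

Weights: 6 no: H, 7 to L, 8 ri:g H.
The penult (syllable 7, to) is light, so stress falls on the antepenult (syllable 6, no:).
Primary stress: syllable 6 → sko:.ge:.fo.fre.ge:n.ˈno:.to.ri:g.

6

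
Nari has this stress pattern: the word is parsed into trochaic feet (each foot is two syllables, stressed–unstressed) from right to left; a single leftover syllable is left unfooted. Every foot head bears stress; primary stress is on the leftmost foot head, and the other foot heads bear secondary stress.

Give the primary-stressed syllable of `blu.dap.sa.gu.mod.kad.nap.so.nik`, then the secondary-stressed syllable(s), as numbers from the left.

primary 2, secondary 4, 6, 8

Parse right to left into trochaic (ˈσσ) feet: blu (ˈdap.sa) (ˈgu.mod) (ˈkad.nap) (ˈso.nik). Syllable 1 is left unfooted.
Foot heads (stressed positions): 2, 4, 6, 8.
End Rule Leftmost: primary stress on the leftmost head = syllable 2.
Secondary stress on 4, 6, 8: blu.ˈdap.sa.ˌgu.mod.ˌkad.nap.ˌso.nik.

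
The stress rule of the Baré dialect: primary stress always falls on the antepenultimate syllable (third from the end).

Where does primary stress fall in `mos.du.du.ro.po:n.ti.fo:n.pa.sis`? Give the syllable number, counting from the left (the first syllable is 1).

7

The word has 9 syllables; the antepenultimate syllable (third from the end) is syllable 7 (fo:n).
Primary stress: syllable 7 → mos.du.du.ro.po:n.ti.ˈfo:n.pa.sis.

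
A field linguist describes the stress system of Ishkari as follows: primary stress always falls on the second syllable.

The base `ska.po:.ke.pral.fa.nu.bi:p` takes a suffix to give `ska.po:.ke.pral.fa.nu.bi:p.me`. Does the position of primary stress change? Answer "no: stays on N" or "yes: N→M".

Base `ska.po:.ke.pral.fa.nu.bi:p` (7 syllables):
  The word has 7 syllables; the second syllable is syllable 2 (po:).
  → primary stress on syllable 2.
Suffixed `ska.po:.ke.pral.fa.nu.bi:p.me` (8 syllables):
  The word has 8 syllables; the second syllable is syllable 2 (po:).
  → primary stress on syllable 2.

no: stays on 2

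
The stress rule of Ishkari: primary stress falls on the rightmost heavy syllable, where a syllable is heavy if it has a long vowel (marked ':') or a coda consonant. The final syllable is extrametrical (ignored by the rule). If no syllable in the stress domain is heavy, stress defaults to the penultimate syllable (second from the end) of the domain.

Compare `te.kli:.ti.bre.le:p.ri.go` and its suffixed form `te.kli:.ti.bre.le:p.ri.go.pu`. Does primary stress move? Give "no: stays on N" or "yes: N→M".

Base `te.kli:.ti.bre.le:p.ri.go` (7 syllables):
  The final syllable (7, go) is extrametrical; the stress domain is syllables 1–6.
  Weights: 1 te L, 2 kli: H, 3 ti L, 4 bre L, 5 le:p H, 6 ri L.
  Heavy syllables in the domain: 2, 5. The rightmost is syllable 5 (le:p).
  → primary stress on syllable 5.
Suffixed `te.kli:.ti.bre.le:p.ri.go.pu` (8 syllables):
  The final syllable (8, pu) is extrametrical; the stress domain is syllables 1–7.
  Weights: 1 te L, 2 kli: H, 3 ti L, 4 bre L, 5 le:p H, 6 ri L, 7 go L.
  Heavy syllables in the domain: 2, 5. The rightmost is syllable 5 (le:p).
  → primary stress on syllable 5.

no: stays on 5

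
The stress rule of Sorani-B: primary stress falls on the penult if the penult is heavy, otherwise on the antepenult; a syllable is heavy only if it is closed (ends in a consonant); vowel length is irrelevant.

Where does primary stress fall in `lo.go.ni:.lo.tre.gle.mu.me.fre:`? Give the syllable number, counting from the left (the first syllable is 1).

Weights: 7 mu L, 8 me L, 9 fre: L.
The penult (syllable 8, me) is light, so stress falls on the antepenult (syllable 7, mu).
Primary stress: syllable 7 → lo.go.ni:.lo.tre.gle.ˈmu.me.fre:.

7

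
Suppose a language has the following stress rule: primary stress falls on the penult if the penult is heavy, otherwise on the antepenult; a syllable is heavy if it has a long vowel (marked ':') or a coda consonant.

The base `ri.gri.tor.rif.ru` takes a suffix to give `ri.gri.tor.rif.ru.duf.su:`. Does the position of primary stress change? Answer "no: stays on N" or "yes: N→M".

Base `ri.gri.tor.rif.ru` (5 syllables):
  Weights: 3 tor H, 4 rif H, 5 ru L.
  The penult (syllable 4, rif) is heavy, so it takes stress.
  → primary stress on syllable 4.
Suffixed `ri.gri.tor.rif.ru.duf.su:` (7 syllables):
  Weights: 5 ru L, 6 duf H, 7 su: H.
  The penult (syllable 6, duf) is heavy, so it takes stress.
  → primary stress on syllable 6.

yes: 4→6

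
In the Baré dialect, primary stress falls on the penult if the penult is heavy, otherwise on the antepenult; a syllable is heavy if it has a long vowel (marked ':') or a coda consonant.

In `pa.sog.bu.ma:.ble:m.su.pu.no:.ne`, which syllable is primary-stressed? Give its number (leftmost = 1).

8

Weights: 7 pu L, 8 no: H, 9 ne L.
The penult (syllable 8, no:) is heavy, so it takes stress.
Primary stress: syllable 8 → pa.sog.bu.ma:.ble:m.su.pu.ˈno:.ne.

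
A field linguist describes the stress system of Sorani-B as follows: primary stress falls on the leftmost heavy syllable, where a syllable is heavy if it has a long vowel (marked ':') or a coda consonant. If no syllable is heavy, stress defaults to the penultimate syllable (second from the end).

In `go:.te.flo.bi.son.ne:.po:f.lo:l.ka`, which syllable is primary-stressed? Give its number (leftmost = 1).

1

Weights: 1 go: H, 2 te L, 3 flo L, 4 bi L, 5 son H, 6 ne: H, 7 po:f H, 8 lo:l H, 9 ka L.
Heavy syllables in the domain: 1, 5, 6, 7, 8. The leftmost is syllable 1 (go:).
Primary stress: syllable 1 → ˈgo:.te.flo.bi.son.ne:.po:f.lo:l.ka.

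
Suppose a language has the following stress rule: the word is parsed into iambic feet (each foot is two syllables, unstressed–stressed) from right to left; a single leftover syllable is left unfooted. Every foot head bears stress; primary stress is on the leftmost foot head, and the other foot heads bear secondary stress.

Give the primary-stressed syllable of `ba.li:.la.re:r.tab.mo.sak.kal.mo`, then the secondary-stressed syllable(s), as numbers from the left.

primary 3, secondary 5, 7, 9

Parse right to left into iambic (σˈσ) feet: ba (li:.ˈla) (re:r.ˈtab) (mo.ˈsak) (kal.ˈmo). Syllable 1 is left unfooted.
Foot heads (stressed positions): 3, 5, 7, 9.
End Rule Leftmost: primary stress on the leftmost head = syllable 3.
Secondary stress on 5, 7, 9: ba.li:.ˈla.re:r.ˌtab.mo.ˌsak.kal.ˌmo.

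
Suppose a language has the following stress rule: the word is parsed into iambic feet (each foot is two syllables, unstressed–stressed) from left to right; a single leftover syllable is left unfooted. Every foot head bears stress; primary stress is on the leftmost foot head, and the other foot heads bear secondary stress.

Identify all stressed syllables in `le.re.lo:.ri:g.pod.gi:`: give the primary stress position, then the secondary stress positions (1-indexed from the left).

primary 2, secondary 4, 6

Parse left to right into iambic (σˈσ) feet: (le.ˈre) (lo:.ˈri:g) (pod.ˈgi:).
Foot heads (stressed positions): 2, 4, 6.
End Rule Leftmost: primary stress on the leftmost head = syllable 2.
Secondary stress on 4, 6: le.ˈre.lo:.ˌri:g.pod.ˌgi:.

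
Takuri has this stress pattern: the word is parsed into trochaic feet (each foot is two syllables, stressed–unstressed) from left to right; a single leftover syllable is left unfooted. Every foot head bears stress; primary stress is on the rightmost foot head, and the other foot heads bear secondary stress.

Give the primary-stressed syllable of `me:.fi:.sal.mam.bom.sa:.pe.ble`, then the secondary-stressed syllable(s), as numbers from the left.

primary 7, secondary 1, 3, 5

Parse left to right into trochaic (ˈσσ) feet: (ˈme:.fi:) (ˈsal.mam) (ˈbom.sa:) (ˈpe.ble).
Foot heads (stressed positions): 1, 3, 5, 7.
End Rule Rightmost: primary stress on the rightmost head = syllable 7.
Secondary stress on 1, 3, 5: ˌme:.fi:.ˌsal.mam.ˌbom.sa:.ˈpe.ble.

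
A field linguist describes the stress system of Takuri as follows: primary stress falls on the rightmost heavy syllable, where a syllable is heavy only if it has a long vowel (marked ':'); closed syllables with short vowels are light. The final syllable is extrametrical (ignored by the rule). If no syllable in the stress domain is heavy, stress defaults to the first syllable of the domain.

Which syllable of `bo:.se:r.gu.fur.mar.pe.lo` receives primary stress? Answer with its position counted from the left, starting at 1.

The final syllable (7, lo) is extrametrical; the stress domain is syllables 1–6.
Weights: 1 bo: H, 2 se:r H, 3 gu L, 4 fur L, 5 mar L, 6 pe L.
Heavy syllables in the domain: 1, 2. The rightmost is syllable 2 (se:r).
Primary stress: syllable 2 → bo:.ˈse:r.gu.fur.mar.pe.lo.

2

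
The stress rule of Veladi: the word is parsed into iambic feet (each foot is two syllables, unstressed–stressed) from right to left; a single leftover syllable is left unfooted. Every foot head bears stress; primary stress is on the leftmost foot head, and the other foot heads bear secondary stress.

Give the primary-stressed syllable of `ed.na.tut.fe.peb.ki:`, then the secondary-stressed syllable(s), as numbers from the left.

Parse right to left into iambic (σˈσ) feet: (ed.ˈna) (tut.ˈfe) (peb.ˈki:).
Foot heads (stressed positions): 2, 4, 6.
End Rule Leftmost: primary stress on the leftmost head = syllable 2.
Secondary stress on 4, 6: ed.ˈna.tut.ˌfe.peb.ˌki:.

primary 2, secondary 4, 6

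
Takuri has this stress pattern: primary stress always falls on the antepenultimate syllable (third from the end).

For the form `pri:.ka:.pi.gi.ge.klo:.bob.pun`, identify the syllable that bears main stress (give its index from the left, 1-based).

The word has 8 syllables; the antepenultimate syllable (third from the end) is syllable 6 (klo:).
Primary stress: syllable 6 → pri:.ka:.pi.gi.ge.ˈklo:.bob.pun.

6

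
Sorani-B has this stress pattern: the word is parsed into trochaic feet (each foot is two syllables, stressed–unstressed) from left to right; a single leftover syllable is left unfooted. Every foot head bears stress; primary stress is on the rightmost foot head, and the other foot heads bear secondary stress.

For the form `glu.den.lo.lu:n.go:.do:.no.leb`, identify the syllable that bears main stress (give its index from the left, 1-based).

Parse left to right into trochaic (ˈσσ) feet: (ˈglu.den) (ˈlo.lu:n) (ˈgo:.do:) (ˈno.leb).
Foot heads (stressed positions): 1, 3, 5, 7.
End Rule Rightmost: primary stress on the rightmost head = syllable 7.
Primary stress: syllable 7 → glu.den.lo.lu:n.go:.do:.ˈno.leb.

7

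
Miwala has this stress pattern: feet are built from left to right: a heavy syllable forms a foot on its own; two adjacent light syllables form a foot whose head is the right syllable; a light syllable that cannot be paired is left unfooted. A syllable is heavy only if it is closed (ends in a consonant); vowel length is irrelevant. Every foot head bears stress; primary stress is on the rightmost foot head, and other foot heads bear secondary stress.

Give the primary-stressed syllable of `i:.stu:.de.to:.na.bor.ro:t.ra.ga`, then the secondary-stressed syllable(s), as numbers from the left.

Weights: 1 i: L, 2 stu: L, 3 de L, 4 to: L, 5 na L, 6 bor H, 7 ro:t H, 8 ra L, 9 ga L.
Parse left to right (heavy = foot alone; LL = one foot; stranded L unfooted): (i:.ˈstu:) (de.ˈto:) na (ˈbor) (ˈro:t) (ra.ˈga).
Foot heads: 2, 4, 6, 7, 9.
Primary stress on the rightmost head = syllable 9.
Secondary stress on 2, 4, 6, 7: i:.ˌstu:.de.ˌto:.na.ˌbor.ˌro:t.ra.ˈga.

primary 9, secondary 2, 4, 6, 7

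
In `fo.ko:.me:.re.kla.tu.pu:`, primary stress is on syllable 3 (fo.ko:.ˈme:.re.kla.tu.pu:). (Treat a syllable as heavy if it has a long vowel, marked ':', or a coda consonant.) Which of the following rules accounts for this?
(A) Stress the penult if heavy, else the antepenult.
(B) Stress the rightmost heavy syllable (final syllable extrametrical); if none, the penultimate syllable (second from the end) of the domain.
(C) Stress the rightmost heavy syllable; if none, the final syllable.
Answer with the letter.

Rule A → syllable 5 (observed: 3).
Rule B → syllable 3 ✓.
Rule C → syllable 7 (observed: 3).

B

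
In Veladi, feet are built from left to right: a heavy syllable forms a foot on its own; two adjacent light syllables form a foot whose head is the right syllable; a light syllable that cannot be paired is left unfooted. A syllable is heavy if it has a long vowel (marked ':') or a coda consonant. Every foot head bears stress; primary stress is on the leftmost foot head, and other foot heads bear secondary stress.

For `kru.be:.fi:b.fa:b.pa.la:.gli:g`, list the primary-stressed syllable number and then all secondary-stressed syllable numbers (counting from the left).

primary 2, secondary 3, 4, 6, 7

Weights: 1 kru L, 2 be: H, 3 fi:b H, 4 fa:b H, 5 pa L, 6 la: H, 7 gli:g H.
Parse left to right (heavy = foot alone; LL = one foot; stranded L unfooted): kru (ˈbe:) (ˈfi:b) (ˈfa:b) pa (ˈla:) (ˈgli:g).
Foot heads: 2, 3, 4, 6, 7.
Primary stress on the leftmost head = syllable 2.
Secondary stress on 3, 4, 6, 7: kru.ˈbe:.ˌfi:b.ˌfa:b.pa.ˌla:.ˌgli:g.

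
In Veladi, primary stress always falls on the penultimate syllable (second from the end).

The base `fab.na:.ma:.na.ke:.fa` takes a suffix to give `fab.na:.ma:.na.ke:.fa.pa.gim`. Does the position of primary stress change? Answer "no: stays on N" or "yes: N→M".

yes: 5→7

Base `fab.na:.ma:.na.ke:.fa` (6 syllables):
  The word has 6 syllables; the penultimate syllable (second from the end) is syllable 5 (ke:).
  → primary stress on syllable 5.
Suffixed `fab.na:.ma:.na.ke:.fa.pa.gim` (8 syllables):
  The word has 8 syllables; the penultimate syllable (second from the end) is syllable 7 (pa).
  → primary stress on syllable 7.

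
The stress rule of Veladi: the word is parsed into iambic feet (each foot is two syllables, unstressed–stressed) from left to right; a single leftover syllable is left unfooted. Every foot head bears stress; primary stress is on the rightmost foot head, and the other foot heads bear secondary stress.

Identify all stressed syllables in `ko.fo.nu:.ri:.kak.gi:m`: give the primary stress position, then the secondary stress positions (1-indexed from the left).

primary 6, secondary 2, 4

Parse left to right into iambic (σˈσ) feet: (ko.ˈfo) (nu:.ˈri:) (kak.ˈgi:m).
Foot heads (stressed positions): 2, 4, 6.
End Rule Rightmost: primary stress on the rightmost head = syllable 6.
Secondary stress on 2, 4: ko.ˌfo.nu:.ˌri:.kak.ˈgi:m.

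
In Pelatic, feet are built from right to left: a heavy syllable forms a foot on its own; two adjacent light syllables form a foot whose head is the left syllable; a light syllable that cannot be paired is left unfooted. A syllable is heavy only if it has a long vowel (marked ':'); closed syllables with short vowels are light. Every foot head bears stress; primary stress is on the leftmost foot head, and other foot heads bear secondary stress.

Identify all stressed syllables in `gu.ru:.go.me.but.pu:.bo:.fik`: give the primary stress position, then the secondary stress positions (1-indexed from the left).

Weights: 1 gu L, 2 ru: H, 3 go L, 4 me L, 5 but L, 6 pu: H, 7 bo: H, 8 fik L.
Parse right to left (heavy = foot alone; LL = one foot; stranded L unfooted): gu (ˈru:) go (ˈme.but) (ˈpu:) (ˈbo:) fik.
Foot heads: 2, 4, 6, 7.
Primary stress on the leftmost head = syllable 2.
Secondary stress on 4, 6, 7: gu.ˈru:.go.ˌme.but.ˌpu:.ˌbo:.fik.

primary 2, secondary 4, 6, 7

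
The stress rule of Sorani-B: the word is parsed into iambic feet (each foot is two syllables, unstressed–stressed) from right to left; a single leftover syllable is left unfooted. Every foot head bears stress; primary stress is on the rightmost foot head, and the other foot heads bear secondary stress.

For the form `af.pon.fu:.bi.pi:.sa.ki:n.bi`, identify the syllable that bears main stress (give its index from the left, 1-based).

Parse right to left into iambic (σˈσ) feet: (af.ˈpon) (fu:.ˈbi) (pi:.ˈsa) (ki:n.ˈbi).
Foot heads (stressed positions): 2, 4, 6, 8.
End Rule Rightmost: primary stress on the rightmost head = syllable 8.
Primary stress: syllable 8 → af.pon.fu:.bi.pi:.sa.ki:n.ˈbi.

8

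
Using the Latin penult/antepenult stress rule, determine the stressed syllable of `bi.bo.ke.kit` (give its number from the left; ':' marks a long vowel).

Classical Latin: stress the penult if heavy (long vowel or closed), else the antepenult.
Weights: 2 bo L, 3 ke L, 4 kit H.
The penult (syllable 3, ke) is light, so stress falls on the antepenult (syllable 2, bo).
Stress on syllable 2: bi.ˈbo.ke.kit.

2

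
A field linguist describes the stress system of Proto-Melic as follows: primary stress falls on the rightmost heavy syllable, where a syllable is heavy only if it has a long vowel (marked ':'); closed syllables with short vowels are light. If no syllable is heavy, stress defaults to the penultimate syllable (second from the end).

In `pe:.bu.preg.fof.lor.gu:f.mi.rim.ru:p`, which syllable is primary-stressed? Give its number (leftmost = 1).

Weights: 1 pe: H, 2 bu L, 3 preg L, 4 fof L, 5 lor L, 6 gu:f H, 7 mi L, 8 rim L, 9 ru:p H.
Heavy syllables in the domain: 1, 6, 9. The rightmost is syllable 9 (ru:p).
Primary stress: syllable 9 → pe:.bu.preg.fof.lor.gu:f.mi.rim.ˈru:p.

9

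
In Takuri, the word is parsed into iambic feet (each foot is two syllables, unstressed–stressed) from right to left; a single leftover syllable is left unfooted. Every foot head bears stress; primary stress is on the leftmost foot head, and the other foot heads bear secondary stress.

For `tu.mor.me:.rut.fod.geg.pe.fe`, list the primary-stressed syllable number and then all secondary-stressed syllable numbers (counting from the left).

primary 2, secondary 4, 6, 8

Parse right to left into iambic (σˈσ) feet: (tu.ˈmor) (me:.ˈrut) (fod.ˈgeg) (pe.ˈfe).
Foot heads (stressed positions): 2, 4, 6, 8.
End Rule Leftmost: primary stress on the leftmost head = syllable 2.
Secondary stress on 4, 6, 8: tu.ˈmor.me:.ˌrut.fod.ˌgeg.pe.ˌfe.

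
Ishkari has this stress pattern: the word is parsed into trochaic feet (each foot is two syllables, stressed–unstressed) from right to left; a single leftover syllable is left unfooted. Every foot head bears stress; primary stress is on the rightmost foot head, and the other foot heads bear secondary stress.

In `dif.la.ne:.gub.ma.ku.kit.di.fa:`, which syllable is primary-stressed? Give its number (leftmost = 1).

8

Parse right to left into trochaic (ˈσσ) feet: dif (ˈla.ne:) (ˈgub.ma) (ˈku.kit) (ˈdi.fa:). Syllable 1 is left unfooted.
Foot heads (stressed positions): 2, 4, 6, 8.
End Rule Rightmost: primary stress on the rightmost head = syllable 8.
Primary stress: syllable 8 → dif.la.ne:.gub.ma.ku.kit.ˈdi.fa:.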